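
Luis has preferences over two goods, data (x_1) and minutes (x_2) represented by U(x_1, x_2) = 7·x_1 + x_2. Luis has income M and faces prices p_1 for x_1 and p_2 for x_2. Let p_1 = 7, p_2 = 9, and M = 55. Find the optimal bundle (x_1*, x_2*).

Numerically: x_1* = 7.8571, x_2* = 0.

x_1* = 7.8571, x_2* = 0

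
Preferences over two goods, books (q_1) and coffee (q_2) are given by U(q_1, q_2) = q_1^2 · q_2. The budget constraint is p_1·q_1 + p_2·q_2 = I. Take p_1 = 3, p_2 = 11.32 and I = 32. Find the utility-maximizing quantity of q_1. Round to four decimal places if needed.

Demand: q_1*(p_1,p_2,I) = 2/3·I/p_1 and q_2* = 1/3·I/p_2.
At p_1=3, p_2=11.32, I=32: q_1* = 2/3·32/3 = 7.1111.

q_1* = 7.1111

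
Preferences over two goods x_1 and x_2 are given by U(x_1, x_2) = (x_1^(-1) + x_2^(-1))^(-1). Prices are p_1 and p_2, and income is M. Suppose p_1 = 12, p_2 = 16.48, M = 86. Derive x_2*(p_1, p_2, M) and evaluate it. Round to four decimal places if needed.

MU_x_1 ∝ x_1^(-2), MU_x_2 ∝ x_2^(-2), so MRS = (x_2/x_1)^(2) = p_1/p_2.
Solve for the ratio: x_2/x_1 = [p_1/p_2]^(0.5).
With the ratio pinned down, the budget gives x_1* = M/(p_1 + p_2·(x_2/x_1)) and x_2* = (x_2/x_1)·x_1*.
Numerically x_2/x_1 = 0.85332, so x_1* = 86/(12 + 16.48·0.85332) = 3.2997 and x_2* = 0.85332·3.2997 = 2.8157.

x_2* = 2.8157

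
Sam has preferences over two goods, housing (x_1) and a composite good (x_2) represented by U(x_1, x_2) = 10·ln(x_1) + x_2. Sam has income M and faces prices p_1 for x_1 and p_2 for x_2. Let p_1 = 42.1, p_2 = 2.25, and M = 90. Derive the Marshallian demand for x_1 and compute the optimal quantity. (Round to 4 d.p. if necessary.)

At the given prices: x_1* = 10·2.25/42.1 = 0.5344.

x_1* = 0.5344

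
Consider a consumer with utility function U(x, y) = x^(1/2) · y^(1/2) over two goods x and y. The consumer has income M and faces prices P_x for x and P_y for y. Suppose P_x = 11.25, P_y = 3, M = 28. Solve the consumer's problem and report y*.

The MRS is y/x. Set MRS = P_x/P_y.
So 0.5·P_y·y = 0.5·P_x·x; combined with the budget, a share 0.5 of income goes to x.
Demand: x*(P_x,P_y,M) = 0.5·M/P_x and y* = 0.5·M/P_y.
At P_x=11.25, P_y=3, M=28: y* = 0.5·28/3 = 4.6667.

y* = 4.6667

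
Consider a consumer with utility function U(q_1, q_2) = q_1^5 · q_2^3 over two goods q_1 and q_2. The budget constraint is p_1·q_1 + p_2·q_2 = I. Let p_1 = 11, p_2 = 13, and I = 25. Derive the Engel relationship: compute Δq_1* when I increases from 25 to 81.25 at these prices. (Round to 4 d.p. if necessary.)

The MRS is (5/3)·q_2/q_1. Set MRS = p_1/p_2.
Rearranging, p_2·q_2 = (3/5)·p_1·q_1. Substituting into the budget gives p_1·q_1·(1 + (3/5)) = I.
Demand: q_1*(p_1,p_2,I) = 0.625·I/p_1 and q_2* = 0.375·I/p_2.
At p_1=11, p_2=13, I=25: q_1* = 0.625·25/11 = 1.4205.
At I' = 81.25: q_1* = 4.6165. Change: 4.6165 − 1.4205 = 3.196.

Δq_1* = 3.196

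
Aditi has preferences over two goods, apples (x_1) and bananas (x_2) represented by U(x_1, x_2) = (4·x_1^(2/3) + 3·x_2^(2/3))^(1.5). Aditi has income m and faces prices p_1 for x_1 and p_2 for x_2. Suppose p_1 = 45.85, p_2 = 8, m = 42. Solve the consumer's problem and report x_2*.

x_2* = 4.8966

Substitute x_2 = (x_2/x_1)·x_1 into the budget: x_1* = m/(p_1 + p_2·(x_2/x_1)).
Numerically x_2/x_1 = 79.42036, so x_1* = 42/(45.85 + 8·79.42036) = 0.0617 and x_2* = 79.42036·0.0617 = 4.8966.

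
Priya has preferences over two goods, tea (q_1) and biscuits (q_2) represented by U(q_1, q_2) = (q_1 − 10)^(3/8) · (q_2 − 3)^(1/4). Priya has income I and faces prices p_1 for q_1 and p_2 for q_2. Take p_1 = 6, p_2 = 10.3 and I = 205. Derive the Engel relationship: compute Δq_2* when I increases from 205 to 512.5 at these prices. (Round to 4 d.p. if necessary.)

MRS = (3/2)·(q_2−3)/(q_1−10). Tangency with p_1/p_2 gives q_2−3 = (2/3)·(p_1/p_2)·(q_1−10).
Substituting into the budget: q_1* = 10 + 0.6·(I − 10·p_1 − 3·p_2)/p_1, and q_2* = 3 + 0.4·(…)/p_2.
Discretionary income = 205 − 10·6 − 3·10.3 = 114.1; q_2* = 3 + 0.4·114.1/10.3 = 7.4311.
At I' = 512.5: q_2* = 19.3728. Change: 19.3728 − 7.4311 = 11.9417.

Δq_2* = 11.9417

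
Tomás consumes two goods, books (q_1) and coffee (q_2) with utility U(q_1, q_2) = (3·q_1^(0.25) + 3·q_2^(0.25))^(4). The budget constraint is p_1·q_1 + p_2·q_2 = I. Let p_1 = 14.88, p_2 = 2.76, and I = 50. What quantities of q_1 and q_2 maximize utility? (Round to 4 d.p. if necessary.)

q_1* = 1.2204, q_2* = 11.5366

MU_q_1 ∝ 3·q_1^(-0.75), MU_q_2 ∝ 3·q_2^(-0.75), so MRS = (q_2/q_1)^(0.75) = p_1/p_2.
Solve for the ratio: q_2/q_1 = [p_1/p_2]^(4/3).
Substitute q_2 = (q_2/q_1)·q_1 into the budget: q_1* = I/(p_1 + p_2·(q_2/q_1)).
Numerically q_2/q_1 = 9.453482, so q_1* = 50/(14.88 + 2.76·9.453482) = 1.2204 and q_2* = 9.453482·1.2204 = 11.5366.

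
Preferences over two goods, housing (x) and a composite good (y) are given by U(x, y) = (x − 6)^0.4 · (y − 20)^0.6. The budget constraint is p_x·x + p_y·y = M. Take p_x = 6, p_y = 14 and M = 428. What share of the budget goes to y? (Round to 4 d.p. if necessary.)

Let x' = x−6, y' = y−20. MRS = (2/3)·y'/x' = p_x/p_y.
After buying the subsistence bundle (6, 20), a share 0.4 of the remaining income goes to x: x* = 6 + 0.4·(M − 6p_x − 20p_y)/p_x.
Discretionary income = 428 − 6·6 − 20·14 = 112; x* = 6 + 0.4·112/6 = 13.4667; y* = 20 + 0.6·112/14 = 24.8.
Expenditure on y: 14·24.8 = 347.2; share = 0.8112.

share on y = 0.8112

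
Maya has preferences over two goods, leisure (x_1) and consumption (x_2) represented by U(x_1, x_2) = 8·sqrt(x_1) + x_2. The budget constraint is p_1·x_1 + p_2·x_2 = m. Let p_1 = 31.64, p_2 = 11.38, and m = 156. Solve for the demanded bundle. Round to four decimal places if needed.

x_1* = 2.0698, x_2* = 7.9535

MU_x_1 = 4/√x_1, MU_x_2 = 1. Tangency: 4/√x_1 = p_1/p_2.
Thus x_1* = (4·p_2/p_1)² — independent of m — with the rest of income spent on x_2.
Plugging in: x_1* = (4·11.38/31.64)² = 2.0698, x_2* = 7.9535.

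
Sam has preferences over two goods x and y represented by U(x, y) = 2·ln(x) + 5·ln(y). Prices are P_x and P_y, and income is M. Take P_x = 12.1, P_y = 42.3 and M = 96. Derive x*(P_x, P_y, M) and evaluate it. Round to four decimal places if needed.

x* = 2.2668

The MRS is (2/5)·y/x. Set MRS = P_x/P_y.
So 2·P_y·y = 5·P_x·x; combined with the budget, a share 2/7 of income goes to x.
Demand: x*(P_x,P_y,M) = 2/7·M/P_x and y* = 5/7·M/P_y.
At P_x=12.1, P_y=42.3, M=96: x* = 2/7·96/12.1 = 2.2668.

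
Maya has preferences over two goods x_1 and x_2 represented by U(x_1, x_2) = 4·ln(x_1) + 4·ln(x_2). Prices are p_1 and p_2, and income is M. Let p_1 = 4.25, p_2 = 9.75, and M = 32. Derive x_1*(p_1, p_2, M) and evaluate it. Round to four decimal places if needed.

MU_x_1/MU_x_2 = (4·x_2)/(4·x_1); tangency sets this equal to p_1/p_2.
So 4·p_2·x_2 = 4·p_1·x_1; combined with the budget, a share 0.5 of income goes to x_1.
Demand: x_1*(p_1,p_2,M) = 0.5·M/p_1 and x_2* = 0.5·M/p_2.
At p_1=4.25, p_2=9.75, M=32: x_1* = 0.5·32/4.25 = 3.7647.

x_1* = 3.7647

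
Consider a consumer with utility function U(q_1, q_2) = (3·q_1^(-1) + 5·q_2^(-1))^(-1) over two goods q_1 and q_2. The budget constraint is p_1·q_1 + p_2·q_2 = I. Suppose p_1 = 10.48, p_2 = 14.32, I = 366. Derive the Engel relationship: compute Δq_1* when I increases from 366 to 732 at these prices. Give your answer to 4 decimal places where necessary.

Δq_1* = 13.9189

From the CES first-order condition, (3/5)·(q_2/q_1)^(2) = p_1/p_2.
Solve for the ratio: q_2/q_1 = [(5/3)·p_1/p_2]^(0.5).
With the ratio pinned down, the budget gives q_1* = I/(p_1 + p_2·(q_2/q_1)) and q_2* = (q_2/q_1)·q_1*.
Numerically q_2/q_1 = 1.104418, so q_1* = 366/(10.48 + 14.32·1.104418) = 13.9189.
At I' = 732: q_1* = 27.8377. Change: 27.8377 − 13.9189 = 13.9189.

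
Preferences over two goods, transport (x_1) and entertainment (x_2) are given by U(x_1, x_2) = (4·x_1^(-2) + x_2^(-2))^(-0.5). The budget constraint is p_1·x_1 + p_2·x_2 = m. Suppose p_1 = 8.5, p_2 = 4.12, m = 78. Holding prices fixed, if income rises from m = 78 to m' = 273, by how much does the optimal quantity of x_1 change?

MRS = MU_x_1/MU_x_2 = 4·(x_2/x_1)^(3). Set equal to p_1/p_2.
Solve for the ratio: x_2/x_1 = [(1/4)·p_1/p_2]^(1/3).
Substitute x_2 = (x_2/x_1)·x_1 into the budget: x_1* = m/(p_1 + p_2·(x_2/x_1)).
Numerically x_2/x_1 = 0.801962, so x_1* = 78/(8.5 + 4.12·0.801962) = 6.6079.
At m' = 273: x_1* = 23.1276. Change: 23.1276 − 6.6079 = 16.5197.

Δx_1* = 16.5197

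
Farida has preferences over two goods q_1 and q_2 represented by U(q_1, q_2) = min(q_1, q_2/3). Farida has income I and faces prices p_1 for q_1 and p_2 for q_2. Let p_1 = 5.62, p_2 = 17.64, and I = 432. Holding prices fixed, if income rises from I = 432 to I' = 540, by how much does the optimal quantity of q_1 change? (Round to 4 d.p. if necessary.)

Leontief preferences: the optimum is at the kink where q_1/1 = q_2/3, i.e. q_2 = 3·q_1.
Budget: p_1·q_1 + p_2·3·q_1 = I, so (p_1 + 3·p_2)·q_1 = I.
Demand: q_1*(p_1,p_2,I) = I/(p_1 + 3·p_2), q_2* = 3·I/(p_1 + 3·p_2).
Here 5.62 + 3·17.64 = 58.54, giving q_1* = 7.3796.
At I' = 540: q_1* = 9.2245. Change: 9.2245 − 7.3796 = 1.8449.

Δq_1* = 1.8449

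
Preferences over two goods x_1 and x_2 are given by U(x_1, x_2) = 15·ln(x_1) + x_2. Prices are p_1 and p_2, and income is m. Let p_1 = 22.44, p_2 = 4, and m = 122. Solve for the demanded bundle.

x_1* = 2.6738, x_2* = 15.5

Set MRS = p_1/p_2: (15/x_1)/1 = p_1/p_2.
So x_1*(p_1,p_2) = 15·p_2/p_1, independent of income; and x_2* = (m − 15·p_2)/p_2.
At the given prices: x_1* = 15·4/22.44 = 2.6738, and x_2* = 15.5.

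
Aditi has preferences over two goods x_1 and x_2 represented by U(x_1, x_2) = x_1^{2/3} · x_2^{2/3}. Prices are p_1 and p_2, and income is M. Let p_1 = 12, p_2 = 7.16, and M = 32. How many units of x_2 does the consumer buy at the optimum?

MU_x_1/MU_x_2 = (2/3·x_2)/(2/3·x_1); tangency sets this equal to p_1/p_2.
So 2/3·p_2·x_2 = 2/3·p_1·x_1; combined with the budget, a share 0.5 of income goes to x_1.
Demand: x_1*(p_1,p_2,M) = 0.5·M/p_1 and x_2* = 0.5·M/p_2.
At p_1=12, p_2=7.16, M=32: x_2* = 0.5·32/7.16 = 2.2346.

x_2* = 2.2346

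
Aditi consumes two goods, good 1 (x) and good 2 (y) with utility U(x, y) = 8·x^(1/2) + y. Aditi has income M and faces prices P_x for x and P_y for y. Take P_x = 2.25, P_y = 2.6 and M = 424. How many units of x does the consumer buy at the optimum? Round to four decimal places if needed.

x* = 21.3649

MU_x = 4/√x, MU_y = 1. Tangency: 4/√x = P_x/P_y.
Solve: √x = 4·P_y/P_x, so x*(P_x,P_y) = (4·P_y/P_x)², and y* = (M − P_x·x*)/P_y.
Plugging in: x* = (4·2.6/2.25)² = 21.3649.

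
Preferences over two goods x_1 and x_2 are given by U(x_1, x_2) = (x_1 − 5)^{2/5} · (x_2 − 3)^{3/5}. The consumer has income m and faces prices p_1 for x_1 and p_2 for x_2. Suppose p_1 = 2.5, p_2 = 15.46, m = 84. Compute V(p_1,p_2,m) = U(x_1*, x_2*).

V = 1.718

Substituting into the budget: x_1* = 5 + 0.4·(m − 5·p_1 − 3·p_2)/p_1, and x_2* = 3 + 0.6·(…)/p_2.
Discretionary income = 84 − 5·2.5 − 3·15.46 = 25.12; x_1* = 5 + 0.4·25.12/2.5 = 9.0192; x_2* = 3 + 0.6·25.12/15.46 = 3.9749.
Utility at the optimum: U(9.0192, 3.9749) = 1.718.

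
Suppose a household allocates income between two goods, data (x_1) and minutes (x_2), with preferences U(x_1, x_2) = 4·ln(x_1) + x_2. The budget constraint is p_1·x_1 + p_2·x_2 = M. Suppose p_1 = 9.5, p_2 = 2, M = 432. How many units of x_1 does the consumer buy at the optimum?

So x_1*(p_1,p_2) = 4·p_2/p_1, independent of income; and x_2* = (M − 4·p_2)/p_2.
At the given prices: x_1* = 4·2/9.5 = 0.8421.

x_1* = 0.8421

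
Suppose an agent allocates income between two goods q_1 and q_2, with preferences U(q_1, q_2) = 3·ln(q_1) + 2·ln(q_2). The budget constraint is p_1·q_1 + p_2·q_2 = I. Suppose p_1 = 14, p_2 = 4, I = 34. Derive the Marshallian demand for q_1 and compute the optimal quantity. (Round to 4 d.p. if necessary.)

q_1* = 1.4571

MU_q_1/MU_q_2 = (3·q_2)/(2·q_1); tangency sets this equal to p_1/p_2.
So 3·p_2·q_2 = 2·p_1·q_1; combined with the budget, a share 0.6 of income goes to q_1.
Demand: q_1*(p_1,p_2,I) = 0.6·I/p_1 and q_2* = 0.4·I/p_2.
At p_1=14, p_2=4, I=34: q_1* = 0.6·34/14 = 1.4571.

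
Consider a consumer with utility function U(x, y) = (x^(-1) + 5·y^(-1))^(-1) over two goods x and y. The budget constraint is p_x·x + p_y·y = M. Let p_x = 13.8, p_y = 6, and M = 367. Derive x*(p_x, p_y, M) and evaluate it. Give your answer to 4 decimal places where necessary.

x* = 10.7477

With the ratio pinned down, the budget gives x* = M/(p_x + p_y·(y/x)) and y* = (y/x)·x*.
Numerically y/x = 3.391165, so x* = 367/(13.8 + 6·3.391165) = 10.7477.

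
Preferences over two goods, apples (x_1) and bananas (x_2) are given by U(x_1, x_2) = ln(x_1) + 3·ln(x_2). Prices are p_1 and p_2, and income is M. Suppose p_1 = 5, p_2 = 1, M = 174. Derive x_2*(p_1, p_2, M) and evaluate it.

MU_x_1/MU_x_2 = (x_2)/(3·x_1); tangency sets this equal to p_1/p_2.
Rearranging, p_2·x_2 = 3·p_1·x_1. Substituting into the budget gives p_1·x_1·(1 + 3) = M.
Demand: x_1*(p_1,p_2,M) = 0.25·M/p_1 and x_2* = 0.75·M/p_2.
At p_1=5, p_2=1, M=174: x_2* = 0.75·174/1 = 130.5.

x_2* = 130.5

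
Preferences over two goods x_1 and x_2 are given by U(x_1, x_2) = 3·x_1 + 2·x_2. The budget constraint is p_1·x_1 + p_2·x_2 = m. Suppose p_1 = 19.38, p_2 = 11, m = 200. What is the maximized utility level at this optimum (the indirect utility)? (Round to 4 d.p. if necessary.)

x_2 gives more utility per dollar, so spend all income on x_2: x_2* = m/p_2, x_1* = 0.
Numerically: x_1* = 0, x_2* = 18.1818.
Utility at the optimum: U(0, 18.1818) = 36.3636.

V = 36.3636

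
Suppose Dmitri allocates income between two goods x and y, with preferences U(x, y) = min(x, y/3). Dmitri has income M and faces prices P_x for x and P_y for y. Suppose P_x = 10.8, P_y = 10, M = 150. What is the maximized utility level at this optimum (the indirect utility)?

V = 3.6765

Leontief preferences: the optimum is at the kink where x/1 = y/3, i.e. y = 3·x.
Budget: P_x·x + P_y·3·x = M, so (P_x + 3·P_y)·x = M.
Demand: x*(P_x,P_y,M) = M/(P_x + 3·P_y), y* = 3·M/(P_x + 3·P_y).
Here 10.8 + 3·10 = 40.8, giving x* = 3.6765 and y* = 11.0294.
Utility at the optimum: U(3.6765, 11.0294) = 3.6765.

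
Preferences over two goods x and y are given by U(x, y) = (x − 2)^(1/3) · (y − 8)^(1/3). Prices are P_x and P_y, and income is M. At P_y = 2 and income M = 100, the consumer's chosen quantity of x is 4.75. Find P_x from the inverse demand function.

MRS = (y−8)/(x−2). Tangency with P_x/P_y gives y−8 = (P_x/P_y)·(x−2).
After buying the subsistence bundle (2, 8), a share 0.5 of the remaining income goes to x: x* = 2 + 0.5·(M − 2P_x − 8P_y)/P_x.
Set x* = 4.75 in the demand function and solve for P_x: P_x = 11.2.

P_x = 11.2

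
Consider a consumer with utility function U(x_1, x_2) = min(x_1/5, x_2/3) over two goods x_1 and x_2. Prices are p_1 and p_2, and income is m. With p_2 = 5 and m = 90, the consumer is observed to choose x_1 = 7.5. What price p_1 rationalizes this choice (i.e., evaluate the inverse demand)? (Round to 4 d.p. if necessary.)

p_1 = 9

Leontief preferences: the optimum is at the kink where x_1/5 = x_2/3, i.e. x_2 = (3/5)·x_1.
Budget: p_1·x_1 + p_2·(3/5)·x_1 = m, so (5·p_1 + 3·p_2)·x_1 = 5·m.
Demand: x_1*(p_1,p_2,m) = 5·m/(5·p_1 + 3·p_2), x_2* = 3·m/(5·p_1 + 3·p_2).
Set x_1* = 7.5 in the demand function and solve for p_1: p_1 = 9.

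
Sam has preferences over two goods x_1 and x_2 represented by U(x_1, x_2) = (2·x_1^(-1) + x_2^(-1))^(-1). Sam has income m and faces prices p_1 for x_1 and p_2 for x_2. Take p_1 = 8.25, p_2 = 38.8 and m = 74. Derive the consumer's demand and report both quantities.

MU_x_1 ∝ 2·x_1^(-2), MU_x_2 ∝ x_2^(-2), so MRS = 2·(x_2/x_1)^(2) = p_1/p_2.
Hence x_2/x_1 = ((1/2)·p_1/p_2)^(1/(2)), i.e. raised to the 0.5 power.
Substitute x_2 = (x_2/x_1)·x_1 into the budget: x_1* = m/(p_1 + p_2·(x_2/x_1)).
Numerically x_2/x_1 = 0.326059, so x_1* = 74/(8.25 + 38.8·0.326059) = 3.5405 and x_2* = 0.326059·3.5405 = 1.1544.

x_1* = 3.5405, x_2* = 1.1544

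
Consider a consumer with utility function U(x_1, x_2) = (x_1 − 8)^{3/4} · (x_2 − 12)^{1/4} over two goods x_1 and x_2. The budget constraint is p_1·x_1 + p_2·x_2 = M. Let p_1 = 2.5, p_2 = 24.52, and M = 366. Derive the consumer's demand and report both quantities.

Let x_1' = x_1−8, x_2' = x_2−12. MRS = 3·x_2'/x_1' = p_1/p_2.
After buying the subsistence bundle (8, 12), a share 0.75 of the remaining income goes to x_1: x_1* = 8 + 0.75·(M − 8p_1 − 12p_2)/p_1.
Discretionary income = 366 − 8·2.5 − 12·24.52 = 51.76; x_1* = 8 + 0.75·51.76/2.5 = 23.528; x_2* = 12 + 0.25·51.76/24.52 = 12.5277.

x_1* = 23.528, x_2* = 12.5277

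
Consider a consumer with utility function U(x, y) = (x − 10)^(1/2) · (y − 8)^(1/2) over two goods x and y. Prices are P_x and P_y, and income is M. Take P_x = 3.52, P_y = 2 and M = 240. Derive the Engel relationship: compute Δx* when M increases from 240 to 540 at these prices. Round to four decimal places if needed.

MRS = (y−8)/(x−10). Tangency with P_x/P_y gives y−8 = (P_x/P_y)·(x−10).
After buying the subsistence bundle (10, 8), a share 0.5 of the remaining income goes to x: x* = 10 + 0.5·(M − 10P_x − 8P_y)/P_x.
Discretionary income = 240 − 10·3.52 − 8·2 = 188.8; x* = 10 + 0.5·188.8/3.52 = 36.8182.
At M' = 540: x* = 79.4318. Change: 79.4318 − 36.8182 = 42.6136.

Δx* = 42.6136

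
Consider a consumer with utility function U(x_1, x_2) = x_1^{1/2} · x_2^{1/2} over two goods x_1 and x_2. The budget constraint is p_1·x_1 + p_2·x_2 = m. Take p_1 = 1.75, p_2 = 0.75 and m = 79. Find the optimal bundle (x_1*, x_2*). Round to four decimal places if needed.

x_1* = 22.5714, x_2* = 52.6667

Demand: x_1*(p_1,p_2,m) = 0.5·m/p_1 and x_2* = 0.5·m/p_2.
At p_1=1.75, p_2=0.75, m=79: x_1* = 0.5·79/1.75 = 22.5714, x_2* = 52.6667.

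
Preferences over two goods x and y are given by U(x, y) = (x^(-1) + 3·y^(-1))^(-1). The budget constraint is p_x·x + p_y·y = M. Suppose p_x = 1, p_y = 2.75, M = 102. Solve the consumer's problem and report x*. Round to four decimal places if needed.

x* = 26.3411

MRS = MU_x/MU_y = (1/3)·(y/x)^(2). Set equal to p_x/p_y.
Solve for the ratio: y/x = [3·p_x/p_y]^(0.5).
With the ratio pinned down, the budget gives x* = M/(p_x + p_y·(y/x)) and y* = (y/x)·x*.
Numerically y/x = 1.044466, so x* = 102/(1 + 2.75·1.044466) = 26.3411.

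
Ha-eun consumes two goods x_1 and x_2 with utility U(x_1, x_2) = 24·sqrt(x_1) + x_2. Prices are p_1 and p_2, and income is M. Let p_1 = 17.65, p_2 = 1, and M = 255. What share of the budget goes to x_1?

Solve: √x_1 = 12·p_2/p_1, so x_1*(p_1,p_2) = (12·p_2/p_1)², and x_2* = (M − p_1·x_1*)/p_2.
Plugging in: x_1* = (12·1/17.65)² = 0.4622, x_2* = 246.8414.
Expenditure on x_1: 17.65·0.4622 = 8.1586; share = 0.032.

share on x_1 = 0.032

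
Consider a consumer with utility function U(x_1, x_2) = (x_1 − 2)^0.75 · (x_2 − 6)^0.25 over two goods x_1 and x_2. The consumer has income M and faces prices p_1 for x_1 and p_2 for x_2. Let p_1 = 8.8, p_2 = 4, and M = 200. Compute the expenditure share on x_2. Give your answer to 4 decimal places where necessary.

MRS = 3·(x_2−6)/(x_1−2). Tangency with p_1/p_2 gives x_2−6 = (1/3)·(p_1/p_2)·(x_1−2).
After buying the subsistence bundle (2, 6), a share 0.75 of the remaining income goes to x_1: x_1* = 2 + 0.75·(M − 2p_1 − 6p_2)/p_1.
Discretionary income = 200 − 2·8.8 − 6·4 = 158.4; x_1* = 2 + 0.75·158.4/8.8 = 15.5; x_2* = 6 + 0.25·158.4/4 = 15.9.
Expenditure on x_2: 4·15.9 = 63.6; share = 0.318.

share on x_2 = 0.318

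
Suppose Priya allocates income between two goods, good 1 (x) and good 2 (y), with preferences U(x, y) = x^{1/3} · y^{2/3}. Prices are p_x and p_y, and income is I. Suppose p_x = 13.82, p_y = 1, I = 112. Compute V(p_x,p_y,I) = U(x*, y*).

V = 24.6953

The MRS is (1/2)·y/x. Set MRS = p_x/p_y.
So 1/3·p_y·y = 2/3·p_x·x; combined with the budget, a share 1/3 of income goes to x.
Demand: x*(p_x,p_y,I) = 1/3·I/p_x and y* = 2/3·I/p_y.
At p_x=13.82, p_y=1, I=112: x* = 1/3·112/13.82 = 2.7014, y* = 74.6667.
Utility at the optimum: U(2.7014, 74.6667) = 24.6953.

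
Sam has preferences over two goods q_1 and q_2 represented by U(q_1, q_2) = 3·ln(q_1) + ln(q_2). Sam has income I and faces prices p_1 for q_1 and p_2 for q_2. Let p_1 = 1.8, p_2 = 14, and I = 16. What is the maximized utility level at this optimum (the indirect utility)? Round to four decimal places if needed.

MU_q_1/MU_q_2 = (3·q_2)/(q_1); tangency sets this equal to p_1/p_2.
So 3·p_2·q_2 = p_1·q_1; combined with the budget, a share 0.75 of income goes to q_1.
Demand: q_1*(p_1,p_2,I) = 0.75·I/p_1 and q_2* = 0.25·I/p_2.
At p_1=1.8, p_2=14, I=16: q_1* = 0.75·16/1.8 = 6.6667, q_2* = 0.2857.
Utility at the optimum: U(6.6667, 0.2857) = 4.4386.

V = 4.4386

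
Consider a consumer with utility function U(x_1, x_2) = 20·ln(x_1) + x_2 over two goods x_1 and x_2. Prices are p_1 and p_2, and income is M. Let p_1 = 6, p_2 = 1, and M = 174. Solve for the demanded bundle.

x_1* = 3.3333, x_2* = 154

Set MRS = p_1/p_2: (20/x_1)/1 = p_1/p_2.
So x_1*(p_1,p_2) = 20·p_2/p_1, independent of income; and x_2* = (M − 20·p_2)/p_2.
At the given prices: x_1* = 20·1/6 = 3.3333, and x_2* = 154.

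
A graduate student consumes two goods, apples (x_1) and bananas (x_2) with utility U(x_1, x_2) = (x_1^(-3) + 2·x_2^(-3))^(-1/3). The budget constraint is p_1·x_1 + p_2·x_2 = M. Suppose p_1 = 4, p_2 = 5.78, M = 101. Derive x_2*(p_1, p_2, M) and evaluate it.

x_2* = 10.6677

From the CES first-order condition, (1/2)·(x_2/x_1)^(4) = p_1/p_2.
Solve for the ratio: x_2/x_1 = [2·p_1/p_2]^(0.25).
With the ratio pinned down, the budget gives x_1* = M/(p_1 + p_2·(x_2/x_1)) and x_2* = (x_2/x_1)·x_1*.
Numerically x_2/x_1 = 1.084652, so x_1* = 101/(4 + 5.78·1.084652) = 9.8351 and x_2* = 1.084652·9.8351 = 10.6677.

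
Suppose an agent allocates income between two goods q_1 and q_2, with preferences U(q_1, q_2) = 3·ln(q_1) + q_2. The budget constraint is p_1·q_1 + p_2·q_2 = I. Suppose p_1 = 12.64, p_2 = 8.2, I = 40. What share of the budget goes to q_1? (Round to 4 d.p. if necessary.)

MU_q_1 = 3/q_1, MU_q_2 = 1. Tangency: 3/q_1 = p_1/p_2.
So q_1*(p_1,p_2) = 3·p_2/p_1, independent of income; and q_2* = (I − 3·p_2)/p_2.
At the given prices: q_1* = 3·8.2/12.64 = 1.9462, and q_2* = 1.878.
Expenditure on q_1: 12.64·1.9462 = 24.6; share = 0.615.

share on q_1 = 0.615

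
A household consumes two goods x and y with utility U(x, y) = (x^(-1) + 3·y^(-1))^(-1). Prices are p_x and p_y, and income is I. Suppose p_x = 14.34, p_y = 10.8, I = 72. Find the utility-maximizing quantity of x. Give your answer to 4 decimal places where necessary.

x* = 2.0059

From the CES first-order condition, (1/3)·(y/x)^(2) = p_x/p_y.
Hence y/x = (3·p_x/p_y)^(1/(2)), i.e. raised to the 0.5 power.
Substitute y = (y/x)·x into the budget: x* = I/(p_x + p_y·(y/x)).
Numerically y/x = 1.995829, so x* = 72/(14.34 + 10.8·1.995829) = 2.0059.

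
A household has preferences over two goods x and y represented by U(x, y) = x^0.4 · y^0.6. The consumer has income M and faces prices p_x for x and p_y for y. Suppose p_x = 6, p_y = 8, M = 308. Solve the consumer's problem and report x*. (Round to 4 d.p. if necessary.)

x* = 20.5333

MU_x/MU_y = (0.4·y)/(0.6·x); tangency sets this equal to p_x/p_y.
So 0.4·p_y·y = 0.6·p_x·x; combined with the budget, a share 0.4 of income goes to x.
Demand: x*(p_x,p_y,M) = 0.4·M/p_x and y* = 0.6·M/p_y.
At p_x=6, p_y=8, M=308: x* = 0.4·308/6 = 20.5333.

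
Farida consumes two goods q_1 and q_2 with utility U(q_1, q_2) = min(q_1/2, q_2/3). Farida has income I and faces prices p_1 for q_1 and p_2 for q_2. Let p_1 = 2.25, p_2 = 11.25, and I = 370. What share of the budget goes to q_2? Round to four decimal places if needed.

Leontief preferences: the optimum is at the kink where q_1/2 = q_2/3, i.e. q_2 = (3/2)·q_1.
Budget: p_1·q_1 + p_2·(3/2)·q_1 = I, so (2·p_1 + 3·p_2)·q_1 = 2·I.
Demand: q_1*(p_1,p_2,I) = 2·I/(2·p_1 + 3·p_2), q_2* = 3·I/(2·p_1 + 3·p_2).
Here 2·2.25 + 3·11.25 = 38.25, giving q_1* = 19.3464 and q_2* = 29.0196.
Expenditure on q_2: 11.25·29.0196 = 326.4706; share = 0.8824.

share on q_2 = 0.8824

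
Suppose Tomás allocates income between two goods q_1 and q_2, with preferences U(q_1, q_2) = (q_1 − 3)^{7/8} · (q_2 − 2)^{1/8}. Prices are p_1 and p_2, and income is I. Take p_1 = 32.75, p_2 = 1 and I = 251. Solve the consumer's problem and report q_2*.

This is Cobb-Douglas in (q_1−3, q_2−2): tangency gives 0.875·p_2·(q_2−2) = 0.125·p_1·(q_1−3).
Substituting into the budget: q_1* = 3 + 0.875·(I − 3·p_1 − 2·p_2)/p_1, and q_2* = 2 + 0.125·(…)/p_2.
Discretionary income = 251 − 3·32.75 − 2·1 = 150.75; q_2* = 2 + 0.125·150.75/1 = 20.8438.

q_2* = 20.8438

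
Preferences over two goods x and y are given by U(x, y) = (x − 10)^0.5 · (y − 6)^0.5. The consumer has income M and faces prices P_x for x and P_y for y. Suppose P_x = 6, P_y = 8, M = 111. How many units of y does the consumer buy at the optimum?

MRS = (y−6)/(x−10). Tangency with P_x/P_y gives y−6 = (P_x/P_y)·(x−10).
After buying the subsistence bundle (10, 6), a share 0.5 of the remaining income goes to x: x* = 10 + 0.5·(M − 10P_x − 6P_y)/P_x.
Discretionary income = 111 − 10·6 − 6·8 = 3; y* = 6 + 0.5·3/8 = 6.1875.

y* = 6.1875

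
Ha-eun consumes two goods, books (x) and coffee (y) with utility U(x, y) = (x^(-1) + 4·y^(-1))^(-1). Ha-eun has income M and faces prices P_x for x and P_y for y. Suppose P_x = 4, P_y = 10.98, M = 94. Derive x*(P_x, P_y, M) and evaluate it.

x* = 5.4479

MU_x ∝ x^(-2), MU_y ∝ 4·y^(-2), so MRS = (1/4)·(y/x)^(2) = P_x/P_y.
Solve for the ratio: y/x = [4·P_x/P_y]^(0.5).
With the ratio pinned down, the budget gives x* = M/(P_x + P_y·(y/x)) and y* = (y/x)·x*.
Numerically y/x = 1.207143, so x* = 94/(4 + 10.98·1.207143) = 5.4479.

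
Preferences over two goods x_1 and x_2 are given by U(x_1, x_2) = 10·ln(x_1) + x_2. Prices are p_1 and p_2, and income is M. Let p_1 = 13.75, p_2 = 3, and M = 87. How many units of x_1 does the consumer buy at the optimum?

So x_1*(p_1,p_2) = 10·p_2/p_1, independent of income; and x_2* = (M − 10·p_2)/p_2.
At the given prices: x_1* = 10·3/13.75 = 2.1818.

x_1* = 2.1818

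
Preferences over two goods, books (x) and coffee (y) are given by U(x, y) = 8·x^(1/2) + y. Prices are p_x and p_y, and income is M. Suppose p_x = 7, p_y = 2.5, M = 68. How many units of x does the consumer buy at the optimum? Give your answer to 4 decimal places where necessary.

MU_x = 4/√x, MU_y = 1. Tangency: 4/√x = p_x/p_y.
Solve: √x = 4·p_y/p_x, so x*(p_x,p_y) = (4·p_y/p_x)², and y* = (M − p_x·x*)/p_y.
Plugging in: x* = (4·2.5/7)² = 2.0408.

x* = 2.0408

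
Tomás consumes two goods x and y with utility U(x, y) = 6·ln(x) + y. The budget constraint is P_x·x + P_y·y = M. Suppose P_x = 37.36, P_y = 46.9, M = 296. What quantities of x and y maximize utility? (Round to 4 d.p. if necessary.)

x* = 7.5321, y* = 0.3113

MU_x = 6/x, MU_y = 1. Tangency: 6/x = P_x/P_y.
So x*(P_x,P_y) = 6·P_y/P_x, independent of income; and y* = (M − 6·P_y)/P_y.
At the given prices: x* = 6·46.9/37.36 = 7.5321, and y* = 0.3113.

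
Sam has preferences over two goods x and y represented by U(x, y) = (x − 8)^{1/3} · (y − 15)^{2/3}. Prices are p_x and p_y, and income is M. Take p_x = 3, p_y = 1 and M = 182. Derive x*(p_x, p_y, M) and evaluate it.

x* = 23.8889

This is Cobb-Douglas in (x−8, y−15): tangency gives 1/3·p_y·(y−15) = 2/3·p_x·(x−8).
After buying the subsistence bundle (8, 15), a share 1/3 of the remaining income goes to x: x* = 8 + 1/3·(M − 8p_x − 15p_y)/p_x.
Discretionary income = 182 − 8·3 − 15·1 = 143; x* = 8 + 1/3·143/3 = 23.8889.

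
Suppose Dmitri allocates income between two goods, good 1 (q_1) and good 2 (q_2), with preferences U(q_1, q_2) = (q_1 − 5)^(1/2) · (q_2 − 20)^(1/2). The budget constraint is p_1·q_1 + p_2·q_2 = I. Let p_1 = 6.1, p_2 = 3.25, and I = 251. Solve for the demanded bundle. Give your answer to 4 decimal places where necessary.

q_1* = 17.7459, q_2* = 43.9231

MRS = (q_2−20)/(q_1−5). Tangency with p_1/p_2 gives q_2−20 = (p_1/p_2)·(q_1−5).
Substituting into the budget: q_1* = 5 + 0.5·(I − 5·p_1 − 20·p_2)/p_1, and q_2* = 20 + 0.5·(…)/p_2.
Discretionary income = 251 − 5·6.1 − 20·3.25 = 155.5; q_1* = 5 + 0.5·155.5/6.1 = 17.7459; q_2* = 20 + 0.5·155.5/3.25 = 43.9231.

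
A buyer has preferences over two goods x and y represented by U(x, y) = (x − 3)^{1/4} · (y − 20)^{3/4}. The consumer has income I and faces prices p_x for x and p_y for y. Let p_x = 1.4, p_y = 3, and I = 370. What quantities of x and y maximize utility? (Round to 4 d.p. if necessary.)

MRS = (1/3)·(y−20)/(x−3). Tangency with p_x/p_y gives y−20 = 3·(p_x/p_y)·(x−3).
Substituting into the budget: x* = 3 + 0.25·(I − 3·p_x − 20·p_y)/p_x, and y* = 20 + 0.75·(…)/p_y.
Discretionary income = 370 − 3·1.4 − 20·3 = 305.8; x* = 3 + 0.25·305.8/1.4 = 57.6071; y* = 20 + 0.75·305.8/3 = 96.45.

x* = 57.6071, y* = 96.45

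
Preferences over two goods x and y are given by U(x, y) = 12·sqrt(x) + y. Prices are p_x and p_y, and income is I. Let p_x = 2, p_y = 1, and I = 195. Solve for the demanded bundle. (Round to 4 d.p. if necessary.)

Utility is quasi-linear in y; the FOC for x is 6/√x = p_x/p_y.
Thus x* = (6·p_y/p_x)² — independent of I — with the rest of income spent on y.
Plugging in: x* = (6·1/2)² = 9, y* = 177.

x* = 9, y* = 177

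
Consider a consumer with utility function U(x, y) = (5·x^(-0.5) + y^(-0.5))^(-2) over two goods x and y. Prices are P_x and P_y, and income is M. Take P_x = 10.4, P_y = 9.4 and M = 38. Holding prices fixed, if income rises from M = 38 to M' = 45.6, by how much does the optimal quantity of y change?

Δy* = 0.2009

From the CES first-order condition, 5·(y/x)^(1.5) = P_x/P_y.
Solve for the ratio: y/x = [(1/5)·P_x/P_y]^(2/3).
Substitute y = (y/x)·x into the budget: x* = M/(P_x + P_y·(y/x)).
Numerically y/x = 0.365839, so x* = 38/(10.4 + 9.4·0.365839) = 2.7459 and y* = 0.365839·2.7459 = 1.0046.
At M' = 45.6: y* = 1.2055. Change: 1.2055 − 1.0046 = 0.2009.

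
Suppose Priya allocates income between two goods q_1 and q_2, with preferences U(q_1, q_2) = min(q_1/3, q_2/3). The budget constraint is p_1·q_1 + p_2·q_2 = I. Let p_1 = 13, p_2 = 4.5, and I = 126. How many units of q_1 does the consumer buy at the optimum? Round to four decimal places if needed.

With perfect complements, no substitution: consume in ratio q_1:q_2 = 3:3.
Budget: p_1·q_1 + p_2·q_1 = I, so (3·p_1 + 3·p_2)·q_1 = 3·I.
Demand: q_1*(p_1,p_2,I) = 3·I/(3·p_1 + 3·p_2), q_2* = 3·I/(3·p_1 + 3·p_2).
Here 3·13 + 3·4.5 = 52.5, giving q_1* = 7.2.

q_1* = 7.2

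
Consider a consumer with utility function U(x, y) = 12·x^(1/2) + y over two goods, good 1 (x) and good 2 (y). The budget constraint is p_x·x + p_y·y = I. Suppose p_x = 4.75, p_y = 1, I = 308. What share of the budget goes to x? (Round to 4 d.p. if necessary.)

share on x = 0.0246

Plugging in: x* = (6·1/4.75)² = 1.5956, y* = 300.4211.
Expenditure on x: 4.75·1.5956 = 7.5789; share = 0.0246.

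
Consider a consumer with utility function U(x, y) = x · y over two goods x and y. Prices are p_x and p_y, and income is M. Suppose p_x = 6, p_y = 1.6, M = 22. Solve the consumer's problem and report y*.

MU_x/MU_y = (y)/(x); tangency sets this equal to p_x/p_y.
So p_y·y = p_x·x; combined with the budget, a share 0.5 of income goes to x.
Demand: x*(p_x,p_y,M) = 0.5·M/p_x and y* = 0.5·M/p_y.
At p_x=6, p_y=1.6, M=22: y* = 0.5·22/1.6 = 6.875.

y* = 6.875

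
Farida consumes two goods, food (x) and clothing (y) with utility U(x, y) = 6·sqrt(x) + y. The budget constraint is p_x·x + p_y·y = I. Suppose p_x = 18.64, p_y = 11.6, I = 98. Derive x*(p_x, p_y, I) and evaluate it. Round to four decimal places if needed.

Utility is quasi-linear in y; the FOC for x is 3/√x = p_x/p_y.
Solve: √x = 3·p_y/p_x, so x*(p_x,p_y) = (3·p_y/p_x)², and y* = (I − p_x·x*)/p_y.
Plugging in: x* = (3·11.6/18.64)² = 3.4855.

x* = 3.4855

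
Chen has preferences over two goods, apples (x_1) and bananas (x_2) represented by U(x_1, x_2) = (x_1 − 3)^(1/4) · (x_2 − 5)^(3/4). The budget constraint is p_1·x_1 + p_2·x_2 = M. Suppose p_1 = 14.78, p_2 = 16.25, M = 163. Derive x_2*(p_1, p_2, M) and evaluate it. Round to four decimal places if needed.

This is Cobb-Douglas in (x_1−3, x_2−5): tangency gives 0.25·p_2·(x_2−5) = 0.75·p_1·(x_1−3).
After buying the subsistence bundle (3, 5), a share 0.25 of the remaining income goes to x_1: x_1* = 3 + 0.25·(M − 3p_1 − 5p_2)/p_1.
Discretionary income = 163 − 3·14.78 − 5·16.25 = 37.41; x_2* = 5 + 0.75·37.41/16.25 = 6.7266.

x_2* = 6.7266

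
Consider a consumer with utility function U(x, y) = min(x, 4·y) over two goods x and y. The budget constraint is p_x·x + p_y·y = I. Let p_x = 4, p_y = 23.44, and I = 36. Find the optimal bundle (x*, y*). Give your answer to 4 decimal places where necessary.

x* = 3.6511, y* = 0.9128

Demand: x*(p_x,p_y,I) = 4·I/(4·p_x + p_y), y* = I/(4·p_x + p_y).
Here 4·4 + 23.44 = 39.44, giving x* = 3.6511 and y* = 0.9128.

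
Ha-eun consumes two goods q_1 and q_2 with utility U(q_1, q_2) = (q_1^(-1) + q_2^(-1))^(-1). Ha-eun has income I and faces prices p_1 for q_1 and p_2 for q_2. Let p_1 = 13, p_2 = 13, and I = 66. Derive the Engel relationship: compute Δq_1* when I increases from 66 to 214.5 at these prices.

Δq_1* = 5.7115

MU_q_1 ∝ q_1^(-2), MU_q_2 ∝ q_2^(-2), so MRS = (q_2/q_1)^(2) = p_1/p_2.
Solve for the ratio: q_2/q_1 = [p_1/p_2]^(0.5).
With the ratio pinned down, the budget gives q_1* = I/(p_1 + p_2·(q_2/q_1)) and q_2* = (q_2/q_1)·q_1*.
Numerically q_2/q_1 = 1, so q_1* = 66/(13 + 13·1) = 2.5385.
At I' = 214.5: q_1* = 8.25. Change: 8.25 − 2.5385 = 5.7115.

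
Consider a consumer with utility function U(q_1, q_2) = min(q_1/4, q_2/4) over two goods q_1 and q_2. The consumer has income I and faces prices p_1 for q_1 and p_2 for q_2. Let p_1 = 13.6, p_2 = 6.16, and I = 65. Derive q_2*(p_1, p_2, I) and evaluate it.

Demand: q_1*(p_1,p_2,I) = 4·I/(4·p_1 + 4·p_2), q_2* = 4·I/(4·p_1 + 4·p_2).
Here 4·13.6 + 4·6.16 = 79.04, giving q_2* = 3.2895.

q_2* = 3.2895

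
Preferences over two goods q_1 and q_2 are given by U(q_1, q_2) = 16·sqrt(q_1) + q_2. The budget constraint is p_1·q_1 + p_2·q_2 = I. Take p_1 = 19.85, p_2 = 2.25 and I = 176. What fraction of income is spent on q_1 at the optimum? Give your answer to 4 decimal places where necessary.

MU_q_1 = 8/√q_1, MU_q_2 = 1. Tangency: 8/√q_1 = p_1/p_2.
Thus q_1* = (8·p_2/p_1)² — independent of I — with the rest of income spent on q_2.
Plugging in: q_1* = (8·2.25/19.85)² = 0.8223, q_2* = 70.9678.
Expenditure on q_1: 19.85·0.8223 = 16.3224; share = 0.0927.

share on q_1 = 0.0927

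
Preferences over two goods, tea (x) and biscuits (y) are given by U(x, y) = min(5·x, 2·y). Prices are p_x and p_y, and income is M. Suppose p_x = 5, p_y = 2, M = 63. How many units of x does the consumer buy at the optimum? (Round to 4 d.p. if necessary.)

Leontief preferences: the optimum is at the kink where x/2 = y/5, i.e. y = (5/2)·x.
Budget: p_x·x + p_y·(5/2)·x = M, so (2·p_x + 5·p_y)·x = 2·M.
Demand: x*(p_x,p_y,M) = 2·M/(2·p_x + 5·p_y), y* = 5·M/(2·p_x + 5·p_y).
Here 2·5 + 5·2 = 20, giving x* = 6.3.

x* = 6.3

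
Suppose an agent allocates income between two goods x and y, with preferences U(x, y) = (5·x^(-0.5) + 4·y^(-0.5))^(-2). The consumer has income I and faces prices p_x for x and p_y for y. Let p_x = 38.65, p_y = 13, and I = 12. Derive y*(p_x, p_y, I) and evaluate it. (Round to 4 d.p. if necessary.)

MU_x ∝ 5·x^(-1.5), MU_y ∝ 4·y^(-1.5), so MRS = (5/4)·(y/x)^(1.5) = p_x/p_y.
Hence y/x = ((4/5)·p_x/p_y)^(1/(1.5)), i.e. raised to the 2/3 power.
Substitute y = (y/x)·x into the budget: x* = I/(p_x + p_y·(y/x)).
Numerically y/x = 1.781821, so x* = 12/(38.65 + 13·1.781821) = 0.1941 and y* = 1.781821·0.1941 = 0.3459.

y* = 0.3459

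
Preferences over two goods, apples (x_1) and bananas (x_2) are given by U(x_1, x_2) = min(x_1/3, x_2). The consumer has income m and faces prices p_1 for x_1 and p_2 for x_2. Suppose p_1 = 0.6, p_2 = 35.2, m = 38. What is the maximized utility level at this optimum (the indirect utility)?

V = 1.027

Demand: x_1*(p_1,p_2,m) = 3·m/(3·p_1 + p_2), x_2* = m/(3·p_1 + p_2).
Here 3·0.6 + 35.2 = 37, giving x_1* = 3.0811 and x_2* = 1.027.
Utility at the optimum: U(3.0811, 1.027) = 1.027.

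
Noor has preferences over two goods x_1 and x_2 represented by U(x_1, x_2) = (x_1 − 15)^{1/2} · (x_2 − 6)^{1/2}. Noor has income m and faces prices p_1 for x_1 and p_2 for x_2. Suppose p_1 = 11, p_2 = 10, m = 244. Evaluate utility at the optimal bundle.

MRS = (x_2−6)/(x_1−15). Tangency with p_1/p_2 gives x_2−6 = (p_1/p_2)·(x_1−15).
Substituting into the budget: x_1* = 15 + 0.5·(m − 15·p_1 − 6·p_2)/p_1, and x_2* = 6 + 0.5·(…)/p_2.
Discretionary income = 244 − 15·11 − 6·10 = 19; x_1* = 15 + 0.5·19/11 = 15.8636; x_2* = 6 + 0.5·19/10 = 6.95.
Utility at the optimum: U(15.8636, 6.95) = 0.9058.

V = 0.9058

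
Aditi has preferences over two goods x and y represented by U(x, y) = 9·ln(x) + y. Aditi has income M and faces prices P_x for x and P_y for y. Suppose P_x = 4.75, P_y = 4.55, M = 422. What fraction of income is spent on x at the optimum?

MU_x = 9/x, MU_y = 1. Tangency: 9/x = P_x/P_y.
So x*(P_x,P_y) = 9·P_y/P_x, independent of income; and y* = (M − 9·P_y)/P_y.
At the given prices: x* = 9·4.55/4.75 = 8.6211, and y* = 83.7473.
Expenditure on x: 4.75·8.6211 = 40.95; share = 0.097.

share on x = 0.097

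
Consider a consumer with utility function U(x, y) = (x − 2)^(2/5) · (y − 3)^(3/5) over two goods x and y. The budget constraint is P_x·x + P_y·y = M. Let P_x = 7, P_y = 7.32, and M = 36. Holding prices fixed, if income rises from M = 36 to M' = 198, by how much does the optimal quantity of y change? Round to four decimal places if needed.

MRS = (2/3)·(y−3)/(x−2). Tangency with P_x/P_y gives y−3 = (3/2)·(P_x/P_y)·(x−2).
Substituting into the budget: x* = 2 + 0.4·(M − 2·P_x − 3·P_y)/P_x, and y* = 3 + 0.6·(…)/P_y.
Discretionary income = 36 − 2·7 − 3·7.32 = 0.04; y* = 3 + 0.6·0.04/7.32 = 3.0033.
At M' = 198: y* = 16.282. Change: 16.282 − 3.0033 = 13.2787.

Δy* = 13.2787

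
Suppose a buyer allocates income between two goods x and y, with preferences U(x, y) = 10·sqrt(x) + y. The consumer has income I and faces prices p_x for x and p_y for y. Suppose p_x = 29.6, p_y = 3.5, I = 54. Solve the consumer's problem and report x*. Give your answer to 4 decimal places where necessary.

Set MRS = p_x/p_y: 5·x^(−1/2) = p_x/p_y.
Solve: √x = 5·p_y/p_x, so x*(p_x,p_y) = (5·p_y/p_x)², and y* = (I − p_x·x*)/p_y.
Plugging in: x* = (5·3.5/29.6)² = 0.3495.

x* = 0.3495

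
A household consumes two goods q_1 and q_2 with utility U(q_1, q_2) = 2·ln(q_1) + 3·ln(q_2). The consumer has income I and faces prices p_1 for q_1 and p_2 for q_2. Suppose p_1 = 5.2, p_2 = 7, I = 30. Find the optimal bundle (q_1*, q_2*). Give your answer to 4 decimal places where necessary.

q_1* = 2.3077, q_2* = 2.5714

MU_q_1/MU_q_2 = (2·q_2)/(3·q_1); tangency sets this equal to p_1/p_2.
Rearranging, p_2·q_2 = (3/2)·p_1·q_1. Substituting into the budget gives p_1·q_1·(1 + (3/2)) = I.
Demand: q_1*(p_1,p_2,I) = 0.4·I/p_1 and q_2* = 0.6·I/p_2.
At p_1=5.2, p_2=7, I=30: q_1* = 0.4·30/5.2 = 2.3077, q_2* = 2.5714.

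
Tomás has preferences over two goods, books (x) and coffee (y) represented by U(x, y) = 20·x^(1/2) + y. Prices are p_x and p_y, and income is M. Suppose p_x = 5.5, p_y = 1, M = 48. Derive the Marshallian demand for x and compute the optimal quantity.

Thus x* = (10·p_y/p_x)² — independent of M — with the rest of income spent on y.
Plugging in: x* = (10·1/5.5)² = 3.3058.

x* = 3.3058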